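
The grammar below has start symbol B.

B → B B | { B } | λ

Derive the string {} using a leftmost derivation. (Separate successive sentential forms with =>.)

B => BB   [B → B B]
BB => BBB   [B → B B]
BBB => {B}BB   [B → { B }]
{B}BB => {}BB   [B → λ]
{}BB => {}B   [B → λ]
{}B => {}   [B → λ]

B=>BB=>BBB=>{B}BB=>{}BB=>{}B=>{}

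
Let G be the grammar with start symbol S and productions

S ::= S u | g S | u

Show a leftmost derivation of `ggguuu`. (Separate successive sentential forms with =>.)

S => gS => gSu => gSuu => ggSuu => gggSuu => ggguuu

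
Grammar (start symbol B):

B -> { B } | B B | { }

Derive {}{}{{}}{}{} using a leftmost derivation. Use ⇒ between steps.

B ⇒ BB ⇒ BBB ⇒ BBBB ⇒ {}BBB ⇒ {}{}BB ⇒ {}{}BBB ⇒ {}{}{B}BB ⇒ {}{}{{}}BB ⇒ {}{}{{}}{}B ⇒ {}{}{{}}{}{}

B ⇒ BB   [B -> B B]
BB ⇒ BBB   [B -> B B]
BBB ⇒ BBBB   [B -> B B]
BBBB ⇒ {}BBB   [B -> { }]
{}BBB ⇒ {}{}BB   [B -> { }]
{}{}BB ⇒ {}{}BBB   [B -> B B]
{}{}BBB ⇒ {}{}{B}BB   [B -> { B }]
{}{}{B}BB ⇒ {}{}{{}}BB   [B -> { }]
{}{}{{}}BB ⇒ {}{}{{}}{}B   [B -> { }]
{}{}{{}}{}B ⇒ {}{}{{}}{}{}   [B -> { }]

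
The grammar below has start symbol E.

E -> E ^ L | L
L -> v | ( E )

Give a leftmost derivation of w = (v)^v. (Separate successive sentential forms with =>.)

E => E^L => L^L => (E)^L => (L)^L => (v)^L => (v)^v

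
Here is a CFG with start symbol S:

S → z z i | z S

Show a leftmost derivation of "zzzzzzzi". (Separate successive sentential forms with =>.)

S => zS   [S → z S]
zS => zzS   [S → z S]
zzS => zzzS   [S → z S]
zzzS => zzzzS   [S → z S]
zzzzS => zzzzzS   [S → z S]
zzzzzS => zzzzzzzi   [S → z z i]

S=>zS=>zzS=>zzzS=>zzzzS=>zzzzzS=>zzzzzzzi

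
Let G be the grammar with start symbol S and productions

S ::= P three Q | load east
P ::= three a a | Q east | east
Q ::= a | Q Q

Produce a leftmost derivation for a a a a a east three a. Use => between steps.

S => P three Q => Q east three Q => Q Q east three Q => Q Q Q east three Q => Q Q Q Q east three Q => Q Q Q Q Q east three Q => a Q Q Q Q east three Q => a a Q Q Q east three Q => a a a Q Q east three Q => a a a a Q east three Q => a a a a a east three Q => a a a a a east three a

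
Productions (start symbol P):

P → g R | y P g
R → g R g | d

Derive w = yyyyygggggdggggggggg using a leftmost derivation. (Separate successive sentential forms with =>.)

P => yPg => yyPgg => yyyPggg => yyyyPgggg => yyyyyPggggg => yyyyygRggggg => yyyyyggRgggggg => yyyyygggRggggggg => yyyyyggggRgggggggg => yyyyygggggRggggggggg => yyyyygggggdggggggggg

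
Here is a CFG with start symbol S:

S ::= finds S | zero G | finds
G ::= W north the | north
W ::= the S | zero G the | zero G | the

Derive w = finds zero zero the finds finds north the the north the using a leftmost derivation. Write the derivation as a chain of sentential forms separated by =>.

S => finds S => finds zero G => finds zero W north the => finds zero zero G the north the => finds zero zero W north the the north the => finds zero zero the S north the the north the => finds zero zero the finds S north the the north the => finds zero zero the finds finds north the the north the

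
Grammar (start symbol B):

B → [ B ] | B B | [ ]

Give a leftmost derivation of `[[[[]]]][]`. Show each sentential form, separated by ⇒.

B ⇒ BB ⇒ [B]B ⇒ [[B]]B ⇒ [[[B]]]B ⇒ [[[[]]]]B ⇒ [[[[]]]][]

B ⇒ BB   [B → B B]
BB ⇒ [B]B   [B → [ B ]]
[B]B ⇒ [[B]]B   [B → [ B ]]
[[B]]B ⇒ [[[B]]]B   [B → [ B ]]
[[[B]]]B ⇒ [[[[]]]]B   [B → [ ]]
[[[[]]]]B ⇒ [[[[]]]][]   [B → [ ]]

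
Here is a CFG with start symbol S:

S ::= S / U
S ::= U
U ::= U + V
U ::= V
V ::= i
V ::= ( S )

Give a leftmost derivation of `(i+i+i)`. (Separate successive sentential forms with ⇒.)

S ⇒ U   [S ::= U]
U ⇒ V   [U ::= V]
V ⇒ (S)   [V ::= ( S )]
(S) ⇒ (U)   [S ::= U]
(U) ⇒ (U+V)   [U ::= U + V]
(U+V) ⇒ (U+V+V)   [U ::= U + V]
(U+V+V) ⇒ (V+V+V)   [U ::= V]
(V+V+V) ⇒ (i+V+V)   [V ::= i]
(i+V+V) ⇒ (i+i+V)   [V ::= i]
(i+i+V) ⇒ (i+i+i)   [V ::= i]

S ⇒ U ⇒ V ⇒ (S) ⇒ (U) ⇒ (U+V) ⇒ (U+V+V) ⇒ (V+V+V) ⇒ (i+V+V) ⇒ (i+i+V) ⇒ (i+i+i)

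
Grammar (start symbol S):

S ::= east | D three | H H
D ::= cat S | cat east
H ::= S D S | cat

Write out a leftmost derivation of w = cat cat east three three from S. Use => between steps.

S => D three => cat S three => cat D three three => cat cat east three three

S => D three   [S ::= D three]
D three => cat S three   [D ::= cat S]
cat S three => cat D three three   [S ::= D three]
cat D three three => cat cat east three three   [D ::= cat east]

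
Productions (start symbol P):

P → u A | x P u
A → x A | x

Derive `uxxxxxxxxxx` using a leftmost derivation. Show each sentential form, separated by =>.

P => uA => uxA => uxxA => uxxxA => uxxxxA => uxxxxxA => uxxxxxxA => uxxxxxxxA => uxxxxxxxxA => uxxxxxxxxxA => uxxxxxxxxxx

P => uA   [P → u A]
uA => uxA   [A → x A]
uxA => uxxA   [A → x A]
uxxA => uxxxA   [A → x A]
uxxxA => uxxxxA   [A → x A]
uxxxxA => uxxxxxA   [A → x A]
uxxxxxA => uxxxxxxA   [A → x A]
uxxxxxxA => uxxxxxxxA   [A → x A]
uxxxxxxxA => uxxxxxxxxA   [A → x A]
uxxxxxxxxA => uxxxxxxxxxA   [A → x A]
uxxxxxxxxxA => uxxxxxxxxxx   [A → x]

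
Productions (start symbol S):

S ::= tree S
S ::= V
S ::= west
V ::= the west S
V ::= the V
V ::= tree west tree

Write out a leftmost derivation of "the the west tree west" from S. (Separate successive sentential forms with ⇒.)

S ⇒ V ⇒ the V ⇒ the the west S ⇒ the the west tree S ⇒ the the west tree west

S ⇒ V   [S ::= V]
V ⇒ the V   [V ::= the V]
the V ⇒ the the west S   [V ::= the west S]
the the west S ⇒ the the west tree S   [S ::= tree S]
the the west tree S ⇒ the the west tree west   [S ::= west]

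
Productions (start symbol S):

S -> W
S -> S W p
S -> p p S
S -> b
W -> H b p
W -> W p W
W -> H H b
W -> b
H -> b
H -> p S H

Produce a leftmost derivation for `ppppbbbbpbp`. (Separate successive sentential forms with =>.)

S=>ppS=>ppSWp=>ppSWpWp=>ppppSWpWp=>ppppWWpWp=>ppppHHbWpWp=>ppppbHbWpWp=>ppppbbbWpWp=>ppppbbbbpWp=>ppppbbbbpbp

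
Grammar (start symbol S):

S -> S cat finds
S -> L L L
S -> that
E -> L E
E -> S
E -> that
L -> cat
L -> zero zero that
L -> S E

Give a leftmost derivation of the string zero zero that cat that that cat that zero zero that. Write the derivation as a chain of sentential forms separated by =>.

S => L L L => zero zero that L L => zero zero that S E L => zero zero that L L L E L => zero zero that cat L L E L => zero zero that cat S E L E L => zero zero that cat that E L E L => zero zero that cat that S L E L => zero zero that cat that that L E L => zero zero that cat that that cat E L => zero zero that cat that that cat that L => zero zero that cat that that cat that zero zero that

S => L L L   [S -> L L L]
L L L => zero zero that L L   [L -> zero zero that]
zero zero that L L => zero zero that S E L   [L -> S E]
zero zero that S E L => zero zero that L L L E L   [S -> L L L]
zero zero that L L L E L => zero zero that cat L L E L   [L -> cat]
zero zero that cat L L E L => zero zero that cat S E L E L   [L -> S E]
zero zero that cat S E L E L => zero zero that cat that E L E L   [S -> that]
zero zero that cat that E L E L => zero zero that cat that S L E L   [E -> S]
zero zero that cat that S L E L => zero zero that cat that that L E L   [S -> that]
zero zero that cat that that L E L => zero zero that cat that that cat E L   [L -> cat]
zero zero that cat that that cat E L => zero zero that cat that that cat that L   [E -> that]
zero zero that cat that that cat that L => zero zero that cat that that cat that zero zero that   [L -> zero zero that]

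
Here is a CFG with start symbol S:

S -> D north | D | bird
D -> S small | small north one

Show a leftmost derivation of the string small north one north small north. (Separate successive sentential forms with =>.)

S => D north => S small north => D north small north => small north one north small north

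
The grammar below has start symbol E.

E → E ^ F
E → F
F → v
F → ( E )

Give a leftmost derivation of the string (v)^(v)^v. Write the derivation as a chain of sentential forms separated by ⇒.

E ⇒ E^F   [E → E ^ F]
E^F ⇒ E^F^F   [E → E ^ F]
E^F^F ⇒ F^F^F   [E → F]
F^F^F ⇒ (E)^F^F   [F → ( E )]
(E)^F^F ⇒ (F)^F^F   [E → F]
(F)^F^F ⇒ (v)^F^F   [F → v]
(v)^F^F ⇒ (v)^(E)^F   [F → ( E )]
(v)^(E)^F ⇒ (v)^(F)^F   [E → F]
(v)^(F)^F ⇒ (v)^(v)^F   [F → v]
(v)^(v)^F ⇒ (v)^(v)^v   [F → v]

E ⇒ E^F ⇒ E^F^F ⇒ F^F^F ⇒ (E)^F^F ⇒ (F)^F^F ⇒ (v)^F^F ⇒ (v)^(E)^F ⇒ (v)^(F)^F ⇒ (v)^(v)^F ⇒ (v)^(v)^v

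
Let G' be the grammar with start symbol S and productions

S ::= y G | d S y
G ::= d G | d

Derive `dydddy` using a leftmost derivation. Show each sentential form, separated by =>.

S=>dSy=>dyGy=>dydGy=>dyddGy=>dydddy

S => dSy   [S ::= d S y]
dSy => dyGy   [S ::= y G]
dyGy => dydGy   [G ::= d G]
dydGy => dyddGy   [G ::= d G]
dyddGy => dydddy   [G ::= d]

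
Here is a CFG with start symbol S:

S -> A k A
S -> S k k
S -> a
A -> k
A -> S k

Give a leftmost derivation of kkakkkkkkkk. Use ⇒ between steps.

S⇒AkA⇒kkA⇒kkSk⇒kkAkAk⇒kkSkkAk⇒kkSkkkkAk⇒kkSkkkkkkAk⇒kkakkkkkkAk⇒kkakkkkkkkk

S ⇒ AkA   [S -> A k A]
AkA ⇒ kkA   [A -> k]
kkA ⇒ kkSk   [A -> S k]
kkSk ⇒ kkAkAk   [S -> A k A]
kkAkAk ⇒ kkSkkAk   [A -> S k]
kkSkkAk ⇒ kkSkkkkAk   [S -> S k k]
kkSkkkkAk ⇒ kkSkkkkkkAk   [S -> S k k]
kkSkkkkkkAk ⇒ kkakkkkkkAk   [S -> a]
kkakkkkkkAk ⇒ kkakkkkkkkk   [A -> k]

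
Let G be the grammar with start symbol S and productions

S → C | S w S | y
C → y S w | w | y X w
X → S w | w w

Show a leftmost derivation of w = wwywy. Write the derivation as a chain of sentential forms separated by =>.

S => SwS => SwSwS => CwSwS => wwSwS => wwywS => wwywy

S => SwS   [S → S w S]
SwS => SwSwS   [S → S w S]
SwSwS => CwSwS   [S → C]
CwSwS => wwSwS   [C → w]
wwSwS => wwywS   [S → y]
wwywS => wwywy   [S → y]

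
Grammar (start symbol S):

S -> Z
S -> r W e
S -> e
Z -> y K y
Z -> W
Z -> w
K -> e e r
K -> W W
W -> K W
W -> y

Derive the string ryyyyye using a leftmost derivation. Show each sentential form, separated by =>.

S=>rWe=>rKWe=>rWWWe=>rKWWWe=>rWWWWWe=>ryWWWWe=>ryyWWWe=>ryyyWWe=>ryyyyWe=>ryyyyye

S => rWe   [S -> r W e]
rWe => rKWe   [W -> K W]
rKWe => rWWWe   [K -> W W]
rWWWe => rKWWWe   [W -> K W]
rKWWWe => rWWWWWe   [K -> W W]
rWWWWWe => ryWWWWe   [W -> y]
ryWWWWe => ryyWWWe   [W -> y]
ryyWWWe => ryyyWWe   [W -> y]
ryyyWWe => ryyyyWe   [W -> y]
ryyyyWe => ryyyyye   [W -> y]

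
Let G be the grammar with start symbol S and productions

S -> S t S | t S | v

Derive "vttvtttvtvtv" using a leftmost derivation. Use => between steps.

S => StS   [S -> S t S]
StS => vtS   [S -> v]
vtS => vtStS   [S -> S t S]
vtStS => vttStS   [S -> t S]
vttStS => vttvtS   [S -> v]
vttvtS => vttvtStS   [S -> S t S]
vttvtStS => vttvtStStS   [S -> S t S]
vttvtStStS => vttvttStStS   [S -> t S]
vttvttStStS => vttvtttStStS   [S -> t S]
vttvtttStStS => vttvtttvtStS   [S -> v]
vttvtttvtStS => vttvtttvtvtS   [S -> v]
vttvtttvtvtS => vttvtttvtvtv   [S -> v]

S => StS => vtS => vtStS => vttStS => vttvtS => vttvtStS => vttvtStStS => vttvttStStS => vttvtttStStS => vttvtttvtStS => vttvtttvtvtS => vttvtttvtvtv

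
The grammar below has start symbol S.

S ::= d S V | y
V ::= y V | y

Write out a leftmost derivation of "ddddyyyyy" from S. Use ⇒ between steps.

S ⇒ dSV ⇒ ddSVV ⇒ dddSVVV ⇒ ddddSVVVV ⇒ ddddyVVVV ⇒ ddddyyVVV ⇒ ddddyyyVV ⇒ ddddyyyyV ⇒ ddddyyyyy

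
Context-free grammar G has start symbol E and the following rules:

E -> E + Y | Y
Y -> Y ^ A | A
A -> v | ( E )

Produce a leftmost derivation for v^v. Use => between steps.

E=>Y=>Y^A=>A^A=>v^A=>v^v

E => Y   [E -> Y]
Y => Y^A   [Y -> Y ^ A]
Y^A => A^A   [Y -> A]
A^A => v^A   [A -> v]
v^A => v^v   [A -> v]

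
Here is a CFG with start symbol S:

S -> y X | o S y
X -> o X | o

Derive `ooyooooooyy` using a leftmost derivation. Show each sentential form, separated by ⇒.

S ⇒ oSy ⇒ ooSyy ⇒ ooyXyy ⇒ ooyoXyy ⇒ ooyooXyy ⇒ ooyoooXyy ⇒ ooyooooXyy ⇒ ooyoooooXyy ⇒ ooyooooooyy

S ⇒ oSy   [S -> o S y]
oSy ⇒ ooSyy   [S -> o S y]
ooSyy ⇒ ooyXyy   [S -> y X]
ooyXyy ⇒ ooyoXyy   [X -> o X]
ooyoXyy ⇒ ooyooXyy   [X -> o X]
ooyooXyy ⇒ ooyoooXyy   [X -> o X]
ooyoooXyy ⇒ ooyooooXyy   [X -> o X]
ooyooooXyy ⇒ ooyoooooXyy   [X -> o X]
ooyoooooXyy ⇒ ooyooooooyy   [X -> o]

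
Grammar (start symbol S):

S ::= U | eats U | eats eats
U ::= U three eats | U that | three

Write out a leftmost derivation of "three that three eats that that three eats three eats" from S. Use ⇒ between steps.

S ⇒ U ⇒ U three eats ⇒ U three eats three eats ⇒ U that three eats three eats ⇒ U that that three eats three eats ⇒ U three eats that that three eats three eats ⇒ U that three eats that that three eats three eats ⇒ three that three eats that that three eats three eats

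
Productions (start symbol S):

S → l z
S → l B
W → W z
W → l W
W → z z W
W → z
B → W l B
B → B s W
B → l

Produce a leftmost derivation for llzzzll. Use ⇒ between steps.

S ⇒ lB   [S → l B]
lB ⇒ lWlB   [B → W l B]
lWlB ⇒ llWlB   [W → l W]
llWlB ⇒ llWzlB   [W → W z]
llWzlB ⇒ llWzzlB   [W → W z]
llWzzlB ⇒ llzzzlB   [W → z]
llzzzlB ⇒ llzzzll   [B → l]

S ⇒ lB ⇒ lWlB ⇒ llWlB ⇒ llWzlB ⇒ llWzzlB ⇒ llzzzlB ⇒ llzzzll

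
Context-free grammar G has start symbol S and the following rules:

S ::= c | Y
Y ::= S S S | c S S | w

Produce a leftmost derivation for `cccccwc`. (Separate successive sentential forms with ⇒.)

S⇒Y⇒cSS⇒cYS⇒cSSSS⇒ccSSS⇒ccYSS⇒cccSSSS⇒ccccSSS⇒cccccSS⇒cccccYS⇒cccccwS⇒cccccwc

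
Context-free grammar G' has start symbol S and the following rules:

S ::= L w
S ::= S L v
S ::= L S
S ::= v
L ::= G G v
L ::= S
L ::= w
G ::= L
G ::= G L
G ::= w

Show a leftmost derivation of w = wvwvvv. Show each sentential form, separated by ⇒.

S⇒LS⇒GGvS⇒GLGvS⇒wLGvS⇒wSGvS⇒wvGvS⇒wvLvS⇒wvSvS⇒wvLSvS⇒wvwSvS⇒wvwvvS⇒wvwvvv

S ⇒ LS   [S ::= L S]
LS ⇒ GGvS   [L ::= G G v]
GGvS ⇒ GLGvS   [G ::= G L]
GLGvS ⇒ wLGvS   [G ::= w]
wLGvS ⇒ wSGvS   [L ::= S]
wSGvS ⇒ wvGvS   [S ::= v]
wvGvS ⇒ wvLvS   [G ::= L]
wvLvS ⇒ wvSvS   [L ::= S]
wvSvS ⇒ wvLSvS   [S ::= L S]
wvLSvS ⇒ wvwSvS   [L ::= w]
wvwSvS ⇒ wvwvvS   [S ::= v]
wvwvvS ⇒ wvwvvv   [S ::= v]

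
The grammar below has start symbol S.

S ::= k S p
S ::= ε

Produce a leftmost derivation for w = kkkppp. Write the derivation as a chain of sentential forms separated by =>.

S=>kSp=>kkSpp=>kkkSppp=>kkkppp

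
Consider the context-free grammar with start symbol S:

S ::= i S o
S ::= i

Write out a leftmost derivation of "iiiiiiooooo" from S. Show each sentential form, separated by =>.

S=>iSo=>iiSoo=>iiiSooo=>iiiiSoooo=>iiiiiSooooo=>iiiiiiooooo

S => iSo   [S ::= i S o]
iSo => iiSoo   [S ::= i S o]
iiSoo => iiiSooo   [S ::= i S o]
iiiSooo => iiiiSoooo   [S ::= i S o]
iiiiSoooo => iiiiiSooooo   [S ::= i S o]
iiiiiSooooo => iiiiiiooooo   [S ::= i]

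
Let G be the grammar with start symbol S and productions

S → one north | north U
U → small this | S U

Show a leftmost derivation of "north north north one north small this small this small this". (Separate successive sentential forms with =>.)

S => north U => north S U => north north U U => north north S U U => north north north U U U => north north north S U U U => north north north one north U U U => north north north one north small this U U => north north north one north small this small this U => north north north one north small this small this small this

S => north U   [S → north U]
north U => north S U   [U → S U]
north S U => north north U U   [S → north U]
north north U U => north north S U U   [U → S U]
north north S U U => north north north U U U   [S → north U]
north north north U U U => north north north S U U U   [U → S U]
north north north S U U U => north north north one north U U U   [S → one north]
north north north one north U U U => north north north one north small this U U   [U → small this]
north north north one north small this U U => north north north one north small this small this U   [U → small this]
north north north one north small this small this U => north north north one north small this small this small this   [U → small this]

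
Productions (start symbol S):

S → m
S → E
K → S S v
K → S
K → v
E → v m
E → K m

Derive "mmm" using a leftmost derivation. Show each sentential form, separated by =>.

S => E => Km => Sm => Em => Kmm => Smm => mmm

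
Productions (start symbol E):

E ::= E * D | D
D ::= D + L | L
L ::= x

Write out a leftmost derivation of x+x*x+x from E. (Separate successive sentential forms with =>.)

E => E*D => D*D => D+L*D => L+L*D => x+L*D => x+x*D => x+x*D+L => x+x*L+L => x+x*x+L => x+x*x+x

E => E*D   [E ::= E * D]
E*D => D*D   [E ::= D]
D*D => D+L*D   [D ::= D + L]
D+L*D => L+L*D   [D ::= L]
L+L*D => x+L*D   [L ::= x]
x+L*D => x+x*D   [L ::= x]
x+x*D => x+x*D+L   [D ::= D + L]
x+x*D+L => x+x*L+L   [D ::= L]
x+x*L+L => x+x*x+L   [L ::= x]
x+x*x+L => x+x*x+x   [L ::= x]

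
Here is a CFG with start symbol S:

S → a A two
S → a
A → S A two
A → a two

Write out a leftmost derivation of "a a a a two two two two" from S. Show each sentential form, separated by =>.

S => a A two => a S A two two => a a A two two => a a S A two two two => a a a A two two two => a a a a two two two two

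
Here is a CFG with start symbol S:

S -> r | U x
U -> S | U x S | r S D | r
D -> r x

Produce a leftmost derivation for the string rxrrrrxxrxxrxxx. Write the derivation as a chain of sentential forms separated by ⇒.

S⇒Ux⇒UxSx⇒rxSx⇒rxUxx⇒rxSxx⇒rxUxxx⇒rxUxSxxx⇒rxrSDxSxxx⇒rxrUxDxSxxx⇒rxrrSDxDxSxxx⇒rxrrrDxDxSxxx⇒rxrrrrxxDxSxxx⇒rxrrrrxxrxxSxxx⇒rxrrrrxxrxxrxxx

S ⇒ Ux   [S -> U x]
Ux ⇒ UxSx   [U -> U x S]
UxSx ⇒ rxSx   [U -> r]
rxSx ⇒ rxUxx   [S -> U x]
rxUxx ⇒ rxSxx   [U -> S]
rxSxx ⇒ rxUxxx   [S -> U x]
rxUxxx ⇒ rxUxSxxx   [U -> U x S]
rxUxSxxx ⇒ rxrSDxSxxx   [U -> r S D]
rxrSDxSxxx ⇒ rxrUxDxSxxx   [S -> U x]
rxrUxDxSxxx ⇒ rxrrSDxDxSxxx   [U -> r S D]
rxrrSDxDxSxxx ⇒ rxrrrDxDxSxxx   [S -> r]
rxrrrDxDxSxxx ⇒ rxrrrrxxDxSxxx   [D -> r x]
rxrrrrxxDxSxxx ⇒ rxrrrrxxrxxSxxx   [D -> r x]
rxrrrrxxrxxSxxx ⇒ rxrrrrxxrxxrxxx   [S -> r]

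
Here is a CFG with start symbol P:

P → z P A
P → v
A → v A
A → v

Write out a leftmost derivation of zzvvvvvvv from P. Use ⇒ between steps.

P ⇒ zPA ⇒ zzPAA ⇒ zzvAA ⇒ zzvvAA ⇒ zzvvvAA ⇒ zzvvvvA ⇒ zzvvvvvA ⇒ zzvvvvvvA ⇒ zzvvvvvvv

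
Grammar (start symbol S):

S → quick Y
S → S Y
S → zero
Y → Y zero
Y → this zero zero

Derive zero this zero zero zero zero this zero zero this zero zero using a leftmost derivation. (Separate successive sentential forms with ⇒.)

S ⇒ S Y ⇒ S Y Y ⇒ S Y Y Y ⇒ zero Y Y Y ⇒ zero Y zero Y Y ⇒ zero Y zero zero Y Y ⇒ zero this zero zero zero zero Y Y ⇒ zero this zero zero zero zero this zero zero Y ⇒ zero this zero zero zero zero this zero zero this zero zero

S ⇒ S Y   [S → S Y]
S Y ⇒ S Y Y   [S → S Y]
S Y Y ⇒ S Y Y Y   [S → S Y]
S Y Y Y ⇒ zero Y Y Y   [S → zero]
zero Y Y Y ⇒ zero Y zero Y Y   [Y → Y zero]
zero Y zero Y Y ⇒ zero Y zero zero Y Y   [Y → Y zero]
zero Y zero zero Y Y ⇒ zero this zero zero zero zero Y Y   [Y → this zero zero]
zero this zero zero zero zero Y Y ⇒ zero this zero zero zero zero this zero zero Y   [Y → this zero zero]
zero this zero zero zero zero this zero zero Y ⇒ zero this zero zero zero zero this zero zero this zero zero   [Y → this zero zero]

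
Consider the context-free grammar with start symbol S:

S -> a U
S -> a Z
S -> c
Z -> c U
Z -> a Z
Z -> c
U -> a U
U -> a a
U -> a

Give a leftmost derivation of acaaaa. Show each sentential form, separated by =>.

S=>aZ=>acU=>acaU=>acaaU=>acaaaa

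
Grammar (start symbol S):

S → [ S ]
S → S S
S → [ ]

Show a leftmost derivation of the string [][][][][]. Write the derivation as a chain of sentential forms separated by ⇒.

S⇒SS⇒SSS⇒SSSS⇒SSSSS⇒[]SSSS⇒[][]SSS⇒[][][]SS⇒[][][][]S⇒[][][][][]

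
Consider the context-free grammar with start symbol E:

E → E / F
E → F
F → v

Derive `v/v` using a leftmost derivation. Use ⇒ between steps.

E ⇒ E/F   [E → E / F]
E/F ⇒ F/F   [E → F]
F/F ⇒ v/F   [F → v]
v/F ⇒ v/v   [F → v]

E ⇒ E/F ⇒ F/F ⇒ v/F ⇒ v/v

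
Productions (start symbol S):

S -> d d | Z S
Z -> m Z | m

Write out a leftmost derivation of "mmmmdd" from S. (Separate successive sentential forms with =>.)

S=>ZS=>mZS=>mmZS=>mmmZS=>mmmmS=>mmmmdd

S => ZS   [S -> Z S]
ZS => mZS   [Z -> m Z]
mZS => mmZS   [Z -> m Z]
mmZS => mmmZS   [Z -> m Z]
mmmZS => mmmmS   [Z -> m]
mmmmS => mmmmdd   [S -> d d]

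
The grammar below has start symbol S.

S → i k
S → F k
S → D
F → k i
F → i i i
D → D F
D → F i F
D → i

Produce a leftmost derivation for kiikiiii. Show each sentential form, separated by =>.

S=>D=>DF=>FiFF=>kiiFF=>kiikiF=>kiikiiii

S => D   [S → D]
D => DF   [D → D F]
DF => FiFF   [D → F i F]
FiFF => kiiFF   [F → k i]
kiiFF => kiikiF   [F → k i]
kiikiF => kiikiiii   [F → i i i]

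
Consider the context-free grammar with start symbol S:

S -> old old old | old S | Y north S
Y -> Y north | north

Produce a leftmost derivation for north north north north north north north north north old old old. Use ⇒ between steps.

S ⇒ Y north S   [S -> Y north S]
Y north S ⇒ Y north north S   [Y -> Y north]
Y north north S ⇒ Y north north north S   [Y -> Y north]
Y north north north S ⇒ Y north north north north S   [Y -> Y north]
Y north north north north S ⇒ Y north north north north north S   [Y -> Y north]
Y north north north north north S ⇒ Y north north north north north north S   [Y -> Y north]
Y north north north north north north S ⇒ Y north north north north north north north S   [Y -> Y north]
Y north north north north north north north S ⇒ Y north north north north north north north north S   [Y -> Y north]
Y north north north north north north north north S ⇒ north north north north north north north north north S   [Y -> north]
north north north north north north north north north S ⇒ north north north north north north north north north old old old   [S -> old old old]

S ⇒ Y north S ⇒ Y north north S ⇒ Y north north north S ⇒ Y north north north north S ⇒ Y north north north north north S ⇒ Y north north north north north north S ⇒ Y north north north north north north north S ⇒ Y north north north north north north north north S ⇒ north north north north north north north north north S ⇒ north north north north north north north north north old old old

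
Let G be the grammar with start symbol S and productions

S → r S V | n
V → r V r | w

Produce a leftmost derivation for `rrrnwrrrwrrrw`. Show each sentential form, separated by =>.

S => rSV => rrSVV => rrrSVVV => rrrnVVV => rrrnwVV => rrrnwrVrV => rrrnwrrVrrV => rrrnwrrrVrrrV => rrrnwrrrwrrrV => rrrnwrrrwrrrw

S => rSV   [S → r S V]
rSV => rrSVV   [S → r S V]
rrSVV => rrrSVVV   [S → r S V]
rrrSVVV => rrrnVVV   [S → n]
rrrnVVV => rrrnwVV   [V → w]
rrrnwVV => rrrnwrVrV   [V → r V r]
rrrnwrVrV => rrrnwrrVrrV   [V → r V r]
rrrnwrrVrrV => rrrnwrrrVrrrV   [V → r V r]
rrrnwrrrVrrrV => rrrnwrrrwrrrV   [V → w]
rrrnwrrrwrrrV => rrrnwrrrwrrrw   [V → w]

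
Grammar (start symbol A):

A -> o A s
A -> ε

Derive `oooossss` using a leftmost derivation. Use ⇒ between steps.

A⇒oAs⇒ooAss⇒oooAsss⇒ooooAssss⇒oooossss

A ⇒ oAs   [A -> o A s]
oAs ⇒ ooAss   [A -> o A s]
ooAss ⇒ oooAsss   [A -> o A s]
oooAsss ⇒ ooooAssss   [A -> o A s]
ooooAssss ⇒ oooossss   [A -> ε]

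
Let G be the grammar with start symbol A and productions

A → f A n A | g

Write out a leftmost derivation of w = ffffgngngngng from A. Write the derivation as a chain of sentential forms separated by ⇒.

A ⇒ fAnA   [A → f A n A]
fAnA ⇒ ffAnAnA   [A → f A n A]
ffAnAnA ⇒ fffAnAnAnA   [A → f A n A]
fffAnAnAnA ⇒ ffffAnAnAnAnA   [A → f A n A]
ffffAnAnAnAnA ⇒ ffffgnAnAnAnA   [A → g]
ffffgnAnAnAnA ⇒ ffffgngnAnAnA   [A → g]
ffffgngnAnAnA ⇒ ffffgngngnAnA   [A → g]
ffffgngngnAnA ⇒ ffffgngngngnA   [A → g]
ffffgngngngnA ⇒ ffffgngngngng   [A → g]

A⇒fAnA⇒ffAnAnA⇒fffAnAnAnA⇒ffffAnAnAnAnA⇒ffffgnAnAnAnA⇒ffffgngnAnAnA⇒ffffgngngnAnA⇒ffffgngngngnA⇒ffffgngngngng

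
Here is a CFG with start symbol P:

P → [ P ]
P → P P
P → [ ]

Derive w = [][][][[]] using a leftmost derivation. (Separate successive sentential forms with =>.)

P => PP => []P => []PP => []PPP => [][]PP => [][][]P => [][][][P] => [][][][[]]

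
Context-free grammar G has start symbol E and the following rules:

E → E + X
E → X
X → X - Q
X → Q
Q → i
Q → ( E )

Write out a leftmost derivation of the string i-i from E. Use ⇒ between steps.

E⇒X⇒X-Q⇒Q-Q⇒i-Q⇒i-i

E ⇒ X   [E → X]
X ⇒ X-Q   [X → X - Q]
X-Q ⇒ Q-Q   [X → Q]
Q-Q ⇒ i-Q   [Q → i]
i-Q ⇒ i-i   [Q → i]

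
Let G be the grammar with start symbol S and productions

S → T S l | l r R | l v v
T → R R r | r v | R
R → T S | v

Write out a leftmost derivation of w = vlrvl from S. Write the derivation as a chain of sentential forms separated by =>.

S => TSl => RSl => vSl => vlrRl => vlrvl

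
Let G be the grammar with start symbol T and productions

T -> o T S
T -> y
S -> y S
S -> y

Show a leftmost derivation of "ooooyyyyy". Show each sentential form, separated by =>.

T => oTS   [T -> o T S]
oTS => ooTSS   [T -> o T S]
ooTSS => oooTSSS   [T -> o T S]
oooTSSS => ooooTSSSS   [T -> o T S]
ooooTSSSS => ooooySSSS   [T -> y]
ooooySSSS => ooooyySSS   [S -> y]
ooooyySSS => ooooyyySS   [S -> y]
ooooyyySS => ooooyyyyS   [S -> y]
ooooyyyyS => ooooyyyyy   [S -> y]

T => oTS => ooTSS => oooTSSS => ooooTSSSS => ooooySSSS => ooooyySSS => ooooyyySS => ooooyyyyS => ooooyyyyy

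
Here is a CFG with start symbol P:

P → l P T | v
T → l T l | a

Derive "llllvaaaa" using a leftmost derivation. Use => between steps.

P => lPT => llPTT => lllPTTT => llllPTTTT => llllvTTTT => llllvaTTT => llllvaaTT => llllvaaaT => llllvaaaa

P => lPT   [P → l P T]
lPT => llPTT   [P → l P T]
llPTT => lllPTTT   [P → l P T]
lllPTTT => llllPTTTT   [P → l P T]
llllPTTTT => llllvTTTT   [P → v]
llllvTTTT => llllvaTTT   [T → a]
llllvaTTT => llllvaaTT   [T → a]
llllvaaTT => llllvaaaT   [T → a]
llllvaaaT => llllvaaaa   [T → a]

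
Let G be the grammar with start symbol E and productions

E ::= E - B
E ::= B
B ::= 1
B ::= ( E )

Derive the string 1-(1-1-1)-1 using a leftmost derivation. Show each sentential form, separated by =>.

E => E-B => E-B-B => B-B-B => 1-B-B => 1-(E)-B => 1-(E-B)-B => 1-(E-B-B)-B => 1-(B-B-B)-B => 1-(1-B-B)-B => 1-(1-1-B)-B => 1-(1-1-1)-B => 1-(1-1-1)-1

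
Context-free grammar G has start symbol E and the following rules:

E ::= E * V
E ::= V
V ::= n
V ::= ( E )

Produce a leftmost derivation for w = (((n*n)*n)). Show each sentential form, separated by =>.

E => V => (E) => (V) => ((E)) => ((E*V)) => ((V*V)) => (((E)*V)) => (((E*V)*V)) => (((V*V)*V)) => (((n*V)*V)) => (((n*n)*V)) => (((n*n)*n))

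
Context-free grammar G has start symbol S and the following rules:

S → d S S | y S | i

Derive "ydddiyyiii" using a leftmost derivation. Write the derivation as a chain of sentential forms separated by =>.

S => yS   [S → y S]
yS => ydSS   [S → d S S]
ydSS => yddSSS   [S → d S S]
yddSSS => ydddSSSS   [S → d S S]
ydddSSSS => ydddiSSS   [S → i]
ydddiSSS => ydddiySSS   [S → y S]
ydddiySSS => ydddiyySSS   [S → y S]
ydddiyySSS => ydddiyyiSS   [S → i]
ydddiyyiSS => ydddiyyiiS   [S → i]
ydddiyyiiS => ydddiyyiii   [S → i]

S=>yS=>ydSS=>yddSSS=>ydddSSSS=>ydddiSSS=>ydddiySSS=>ydddiyySSS=>ydddiyyiSS=>ydddiyyiiS=>ydddiyyiii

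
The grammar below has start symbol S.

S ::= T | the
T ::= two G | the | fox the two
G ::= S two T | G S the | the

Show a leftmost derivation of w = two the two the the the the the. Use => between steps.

S => T   [S ::= T]
T => two G   [T ::= two G]
two G => two G S the   [G ::= G S the]
two G S the => two G S the S the   [G ::= G S the]
two G S the S the => two S two T S the S the   [G ::= S two T]
two S two T S the S the => two T two T S the S the   [S ::= T]
two T two T S the S the => two the two T S the S the   [T ::= the]
two the two T S the S the => two the two the S the S the   [T ::= the]
two the two the S the S the => two the two the the the S the   [S ::= the]
two the two the the the S the => two the two the the the the the   [S ::= the]

S => T => two G => two G S the => two G S the S the => two S two T S the S the => two T two T S the S the => two the two T S the S the => two the two the S the S the => two the two the the the S the => two the two the the the the the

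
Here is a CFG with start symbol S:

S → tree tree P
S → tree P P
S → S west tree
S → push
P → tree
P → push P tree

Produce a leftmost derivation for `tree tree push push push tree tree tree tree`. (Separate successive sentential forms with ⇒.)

S ⇒ tree P P   [S → tree P P]
tree P P ⇒ tree tree P   [P → tree]
tree tree P ⇒ tree tree push P tree   [P → push P tree]
tree tree push P tree ⇒ tree tree push push P tree tree   [P → push P tree]
tree tree push push P tree tree ⇒ tree tree push push push P tree tree tree   [P → push P tree]
tree tree push push push P tree tree tree ⇒ tree tree push push push tree tree tree tree   [P → tree]

S ⇒ tree P P ⇒ tree tree P ⇒ tree tree push P tree ⇒ tree tree push push P tree tree ⇒ tree tree push push push P tree tree tree ⇒ tree tree push push push tree tree tree tree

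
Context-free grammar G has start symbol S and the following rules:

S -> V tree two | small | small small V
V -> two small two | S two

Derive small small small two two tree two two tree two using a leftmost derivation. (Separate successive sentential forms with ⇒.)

S ⇒ V tree two   [S -> V tree two]
V tree two ⇒ S two tree two   [V -> S two]
S two tree two ⇒ V tree two two tree two   [S -> V tree two]
V tree two two tree two ⇒ S two tree two two tree two   [V -> S two]
S two tree two two tree two ⇒ small small V two tree two two tree two   [S -> small small V]
small small V two tree two two tree two ⇒ small small S two two tree two two tree two   [V -> S two]
small small S two two tree two two tree two ⇒ small small small two two tree two two tree two   [S -> small]

S ⇒ V tree two ⇒ S two tree two ⇒ V tree two two tree two ⇒ S two tree two two tree two ⇒ small small V two tree two two tree two ⇒ small small S two two tree two two tree two ⇒ small small small two two tree two two tree two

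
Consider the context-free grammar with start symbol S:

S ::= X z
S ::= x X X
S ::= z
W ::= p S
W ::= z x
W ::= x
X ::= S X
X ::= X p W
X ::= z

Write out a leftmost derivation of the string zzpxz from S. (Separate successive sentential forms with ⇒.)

S⇒Xz⇒XpWz⇒SXpWz⇒zXpWz⇒zzpWz⇒zzpxz

S ⇒ Xz   [S ::= X z]
Xz ⇒ XpWz   [X ::= X p W]
XpWz ⇒ SXpWz   [X ::= S X]
SXpWz ⇒ zXpWz   [S ::= z]
zXpWz ⇒ zzpWz   [X ::= z]
zzpWz ⇒ zzpxz   [W ::= x]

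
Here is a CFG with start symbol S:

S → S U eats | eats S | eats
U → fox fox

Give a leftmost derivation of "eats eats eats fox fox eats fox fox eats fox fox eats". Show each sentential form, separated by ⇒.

S ⇒ eats S   [S → eats S]
eats S ⇒ eats eats S   [S → eats S]
eats eats S ⇒ eats eats S U eats   [S → S U eats]
eats eats S U eats ⇒ eats eats S U eats U eats   [S → S U eats]
eats eats S U eats U eats ⇒ eats eats S U eats U eats U eats   [S → S U eats]
eats eats S U eats U eats U eats ⇒ eats eats eats U eats U eats U eats   [S → eats]
eats eats eats U eats U eats U eats ⇒ eats eats eats fox fox eats U eats U eats   [U → fox fox]
eats eats eats fox fox eats U eats U eats ⇒ eats eats eats fox fox eats fox fox eats U eats   [U → fox fox]
eats eats eats fox fox eats fox fox eats U eats ⇒ eats eats eats fox fox eats fox fox eats fox fox eats   [U → fox fox]

S ⇒ eats S ⇒ eats eats S ⇒ eats eats S U eats ⇒ eats eats S U eats U eats ⇒ eats eats S U eats U eats U eats ⇒ eats eats eats U eats U eats U eats ⇒ eats eats eats fox fox eats U eats U eats ⇒ eats eats eats fox fox eats fox fox eats U eats ⇒ eats eats eats fox fox eats fox fox eats fox fox eats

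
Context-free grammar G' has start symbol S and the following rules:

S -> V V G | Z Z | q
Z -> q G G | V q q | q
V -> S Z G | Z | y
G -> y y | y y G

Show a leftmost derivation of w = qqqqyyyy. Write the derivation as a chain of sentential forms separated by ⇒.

S ⇒ VVG   [S -> V V G]
VVG ⇒ ZVG   [V -> Z]
ZVG ⇒ qVG   [Z -> q]
qVG ⇒ qSZGG   [V -> S Z G]
qSZGG ⇒ qZZZGG   [S -> Z Z]
qZZZGG ⇒ qqZZGG   [Z -> q]
qqZZGG ⇒ qqqZGG   [Z -> q]
qqqZGG ⇒ qqqqGG   [Z -> q]
qqqqGG ⇒ qqqqyyG   [G -> y y]
qqqqyyG ⇒ qqqqyyyy   [G -> y y]

S ⇒ VVG ⇒ ZVG ⇒ qVG ⇒ qSZGG ⇒ qZZZGG ⇒ qqZZGG ⇒ qqqZGG ⇒ qqqqGG ⇒ qqqqyyG ⇒ qqqqyyyy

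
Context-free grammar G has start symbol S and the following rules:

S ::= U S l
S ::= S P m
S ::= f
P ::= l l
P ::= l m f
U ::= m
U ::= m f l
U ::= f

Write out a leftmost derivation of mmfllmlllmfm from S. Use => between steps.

S=>SPm=>USlPm=>mSlPm=>mUSllPm=>mmSllPm=>mmSPmllPm=>mmfPmllPm=>mmfllmllPm=>mmfllmlllmfm

S => SPm   [S ::= S P m]
SPm => USlPm   [S ::= U S l]
USlPm => mSlPm   [U ::= m]
mSlPm => mUSllPm   [S ::= U S l]
mUSllPm => mmSllPm   [U ::= m]
mmSllPm => mmSPmllPm   [S ::= S P m]
mmSPmllPm => mmfPmllPm   [S ::= f]
mmfPmllPm => mmfllmllPm   [P ::= l l]
mmfllmllPm => mmfllmlllmfm   [P ::= l m f]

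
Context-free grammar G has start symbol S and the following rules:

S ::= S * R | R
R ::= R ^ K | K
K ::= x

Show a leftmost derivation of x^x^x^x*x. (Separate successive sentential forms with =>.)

S=>S*R=>R*R=>R^K*R=>R^K^K*R=>R^K^K^K*R=>K^K^K^K*R=>x^K^K^K*R=>x^x^K^K*R=>x^x^x^K*R=>x^x^x^x*R=>x^x^x^x*K=>x^x^x^x*x

S => S*R   [S ::= S * R]
S*R => R*R   [S ::= R]
R*R => R^K*R   [R ::= R ^ K]
R^K*R => R^K^K*R   [R ::= R ^ K]
R^K^K*R => R^K^K^K*R   [R ::= R ^ K]
R^K^K^K*R => K^K^K^K*R   [R ::= K]
K^K^K^K*R => x^K^K^K*R   [K ::= x]
x^K^K^K*R => x^x^K^K*R   [K ::= x]
x^x^K^K*R => x^x^x^K*R   [K ::= x]
x^x^x^K*R => x^x^x^x*R   [K ::= x]
x^x^x^x*R => x^x^x^x*K   [R ::= K]
x^x^x^x*K => x^x^x^x*x   [K ::= x]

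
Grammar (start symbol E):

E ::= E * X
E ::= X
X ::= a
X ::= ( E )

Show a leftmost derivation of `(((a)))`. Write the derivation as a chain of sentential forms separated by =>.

E => X   [E ::= X]
X => (E)   [X ::= ( E )]
(E) => (X)   [E ::= X]
(X) => ((E))   [X ::= ( E )]
((E)) => ((X))   [E ::= X]
((X)) => (((E)))   [X ::= ( E )]
(((E))) => (((X)))   [E ::= X]
(((X))) => (((a)))   [X ::= a]

E=>X=>(E)=>(X)=>((E))=>((X))=>(((E)))=>(((X)))=>(((a)))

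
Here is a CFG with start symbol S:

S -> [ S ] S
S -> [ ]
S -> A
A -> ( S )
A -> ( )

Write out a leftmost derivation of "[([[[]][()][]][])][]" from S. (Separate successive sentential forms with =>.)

S => [S]S   [S -> [ S ] S]
[S]S => [A]S   [S -> A]
[A]S => [(S)]S   [A -> ( S )]
[(S)]S => [([S]S)]S   [S -> [ S ] S]
[([S]S)]S => [([[S]S]S)]S   [S -> [ S ] S]
[([[S]S]S)]S => [([[[]]S]S)]S   [S -> [ ]]
[([[[]]S]S)]S => [([[[]][S]S]S)]S   [S -> [ S ] S]
[([[[]][S]S]S)]S => [([[[]][A]S]S)]S   [S -> A]
[([[[]][A]S]S)]S => [([[[]][()]S]S)]S   [A -> ( )]
[([[[]][()]S]S)]S => [([[[]][()][]]S)]S   [S -> [ ]]
[([[[]][()][]]S)]S => [([[[]][()][]][])]S   [S -> [ ]]
[([[[]][()][]][])]S => [([[[]][()][]][])][]   [S -> [ ]]

S => [S]S => [A]S => [(S)]S => [([S]S)]S => [([[S]S]S)]S => [([[[]]S]S)]S => [([[[]][S]S]S)]S => [([[[]][A]S]S)]S => [([[[]][()]S]S)]S => [([[[]][()][]]S)]S => [([[[]][()][]][])]S => [([[[]][()][]][])][]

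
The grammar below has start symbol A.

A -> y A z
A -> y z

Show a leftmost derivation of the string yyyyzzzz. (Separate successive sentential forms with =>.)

A=>yAz=>yyAzz=>yyyAzzz=>yyyyzzzz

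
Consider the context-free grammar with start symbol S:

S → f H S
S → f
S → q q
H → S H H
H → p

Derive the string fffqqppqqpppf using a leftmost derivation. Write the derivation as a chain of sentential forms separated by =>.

S => fHS => fSHHS => ffHHS => ffSHHHS => fffHSHHHS => fffSHHSHHHS => fffqqHHSHHHS => fffqqpHSHHHS => fffqqppSHHHS => fffqqppqqHHHS => fffqqppqqpHHS => fffqqppqqppHS => fffqqppqqpppS => fffqqppqqpppf

S => fHS   [S → f H S]
fHS => fSHHS   [H → S H H]
fSHHS => ffHHS   [S → f]
ffHHS => ffSHHHS   [H → S H H]
ffSHHHS => fffHSHHHS   [S → f H S]
fffHSHHHS => fffSHHSHHHS   [H → S H H]
fffSHHSHHHS => fffqqHHSHHHS   [S → q q]
fffqqHHSHHHS => fffqqpHSHHHS   [H → p]
fffqqpHSHHHS => fffqqppSHHHS   [H → p]
fffqqppSHHHS => fffqqppqqHHHS   [S → q q]
fffqqppqqHHHS => fffqqppqqpHHS   [H → p]
fffqqppqqpHHS => fffqqppqqppHS   [H → p]
fffqqppqqppHS => fffqqppqqpppS   [H → p]
fffqqppqqpppS => fffqqppqqpppf   [S → f]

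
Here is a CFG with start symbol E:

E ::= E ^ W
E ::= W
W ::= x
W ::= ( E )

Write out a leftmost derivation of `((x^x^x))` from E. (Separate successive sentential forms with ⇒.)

E ⇒ W ⇒ (E) ⇒ (W) ⇒ ((E)) ⇒ ((E^W)) ⇒ ((E^W^W)) ⇒ ((W^W^W)) ⇒ ((x^W^W)) ⇒ ((x^x^W)) ⇒ ((x^x^x))

E ⇒ W   [E ::= W]
W ⇒ (E)   [W ::= ( E )]
(E) ⇒ (W)   [E ::= W]
(W) ⇒ ((E))   [W ::= ( E )]
((E)) ⇒ ((E^W))   [E ::= E ^ W]
((E^W)) ⇒ ((E^W^W))   [E ::= E ^ W]
((E^W^W)) ⇒ ((W^W^W))   [E ::= W]
((W^W^W)) ⇒ ((x^W^W))   [W ::= x]
((x^W^W)) ⇒ ((x^x^W))   [W ::= x]
((x^x^W)) ⇒ ((x^x^x))   [W ::= x]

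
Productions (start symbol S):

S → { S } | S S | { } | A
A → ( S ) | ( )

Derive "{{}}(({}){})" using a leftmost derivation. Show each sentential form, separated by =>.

S => SS => {S}S => {{}}S => {{}}A => {{}}(S) => {{}}(SS) => {{}}(AS) => {{}}((S)S) => {{}}(({})S) => {{}}(({}){})

S => SS   [S → S S]
SS => {S}S   [S → { S }]
{S}S => {{}}S   [S → { }]
{{}}S => {{}}A   [S → A]
{{}}A => {{}}(S)   [A → ( S )]
{{}}(S) => {{}}(SS)   [S → S S]
{{}}(SS) => {{}}(AS)   [S → A]
{{}}(AS) => {{}}((S)S)   [A → ( S )]
{{}}((S)S) => {{}}(({})S)   [S → { }]
{{}}(({})S) => {{}}(({}){})   [S → { }]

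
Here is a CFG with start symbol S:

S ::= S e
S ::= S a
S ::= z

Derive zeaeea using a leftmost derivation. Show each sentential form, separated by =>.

S => Sa => Sea => Seea => Saeea => Seaeea => zeaeea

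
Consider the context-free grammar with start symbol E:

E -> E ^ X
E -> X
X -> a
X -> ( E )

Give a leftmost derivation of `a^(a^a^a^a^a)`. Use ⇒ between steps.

E ⇒ E^X ⇒ X^X ⇒ a^X ⇒ a^(E) ⇒ a^(E^X) ⇒ a^(E^X^X) ⇒ a^(E^X^X^X) ⇒ a^(E^X^X^X^X) ⇒ a^(X^X^X^X^X) ⇒ a^(a^X^X^X^X) ⇒ a^(a^a^X^X^X) ⇒ a^(a^a^a^X^X) ⇒ a^(a^a^a^a^X) ⇒ a^(a^a^a^a^a)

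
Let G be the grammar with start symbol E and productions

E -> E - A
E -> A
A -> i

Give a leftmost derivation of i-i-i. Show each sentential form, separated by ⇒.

E ⇒ E-A ⇒ E-A-A ⇒ A-A-A ⇒ i-A-A ⇒ i-i-A ⇒ i-i-i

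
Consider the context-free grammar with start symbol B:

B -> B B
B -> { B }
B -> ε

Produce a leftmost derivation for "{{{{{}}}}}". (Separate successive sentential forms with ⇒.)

B ⇒ {B}   [B -> { B }]
{B} ⇒ {BB}   [B -> B B]
{BB} ⇒ {{B}B}   [B -> { B }]
{{B}B} ⇒ {{{B}}B}   [B -> { B }]
{{{B}}B} ⇒ {{{BB}}B}   [B -> B B]
{{{BB}}B} ⇒ {{{{B}B}}B}   [B -> { B }]
{{{{B}B}}B} ⇒ {{{{BB}B}}B}   [B -> B B]
{{{{BB}B}}B} ⇒ {{{{{B}B}B}}B}   [B -> { B }]
{{{{{B}B}B}}B} ⇒ {{{{{}B}B}}B}   [B -> ε]
{{{{{}B}B}}B} ⇒ {{{{{}}B}}B}   [B -> ε]
{{{{{}}B}}B} ⇒ {{{{{}}}}B}   [B -> ε]
{{{{{}}}}B} ⇒ {{{{{}}}}}   [B -> ε]

B ⇒ {B} ⇒ {BB} ⇒ {{B}B} ⇒ {{{B}}B} ⇒ {{{BB}}B} ⇒ {{{{B}B}}B} ⇒ {{{{BB}B}}B} ⇒ {{{{{B}B}B}}B} ⇒ {{{{{}B}B}}B} ⇒ {{{{{}}B}}B} ⇒ {{{{{}}}}B} ⇒ {{{{{}}}}}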